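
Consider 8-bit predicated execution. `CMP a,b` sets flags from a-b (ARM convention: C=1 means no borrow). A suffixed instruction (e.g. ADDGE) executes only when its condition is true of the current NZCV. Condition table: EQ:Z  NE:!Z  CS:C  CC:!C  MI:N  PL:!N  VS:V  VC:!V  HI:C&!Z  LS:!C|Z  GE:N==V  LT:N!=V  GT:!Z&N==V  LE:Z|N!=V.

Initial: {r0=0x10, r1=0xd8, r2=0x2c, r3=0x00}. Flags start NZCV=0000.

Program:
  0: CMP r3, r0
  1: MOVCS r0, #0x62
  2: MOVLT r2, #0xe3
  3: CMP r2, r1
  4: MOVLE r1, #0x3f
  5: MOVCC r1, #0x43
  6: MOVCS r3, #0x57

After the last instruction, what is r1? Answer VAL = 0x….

VAL = 0xd8

0: ✓ CMP  NZCV=1000
1: · MOVCS
2: ✓ MOVLT  r2←0xe3
3: ✓ CMP  NZCV=0010
4: · MOVLE
5: · MOVCC
6: ✓ MOVCS  r3←0x57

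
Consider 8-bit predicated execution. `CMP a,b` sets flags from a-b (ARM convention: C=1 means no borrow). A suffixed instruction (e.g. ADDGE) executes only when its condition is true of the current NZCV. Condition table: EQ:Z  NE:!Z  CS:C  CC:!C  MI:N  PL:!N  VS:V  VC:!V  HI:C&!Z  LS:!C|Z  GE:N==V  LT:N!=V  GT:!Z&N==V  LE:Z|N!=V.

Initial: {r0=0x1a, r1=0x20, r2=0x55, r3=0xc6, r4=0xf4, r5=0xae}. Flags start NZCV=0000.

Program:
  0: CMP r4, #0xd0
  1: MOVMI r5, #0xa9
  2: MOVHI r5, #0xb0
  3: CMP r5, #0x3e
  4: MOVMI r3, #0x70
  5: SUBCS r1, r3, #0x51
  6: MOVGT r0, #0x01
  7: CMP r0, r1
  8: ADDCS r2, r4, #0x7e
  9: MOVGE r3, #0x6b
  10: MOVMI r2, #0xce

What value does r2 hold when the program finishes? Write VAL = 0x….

[0] flags=0010 → (cmp)
[1] flags=0010 MI?F → skip
[2] flags=0010 HI?T → r5=0xb0
[3] flags=0011 → (cmp)
[4] flags=0011 MI?F → skip
[5] flags=0011 CS?T → r1=0x75
[6] flags=0011 GT?F → skip
[7] flags=1000 → (cmp)
[8] flags=1000 CS?F → skip
[9] flags=1000 GE?F → skip
[10] flags=1000 MI?T → r2=0xce

VAL = 0xce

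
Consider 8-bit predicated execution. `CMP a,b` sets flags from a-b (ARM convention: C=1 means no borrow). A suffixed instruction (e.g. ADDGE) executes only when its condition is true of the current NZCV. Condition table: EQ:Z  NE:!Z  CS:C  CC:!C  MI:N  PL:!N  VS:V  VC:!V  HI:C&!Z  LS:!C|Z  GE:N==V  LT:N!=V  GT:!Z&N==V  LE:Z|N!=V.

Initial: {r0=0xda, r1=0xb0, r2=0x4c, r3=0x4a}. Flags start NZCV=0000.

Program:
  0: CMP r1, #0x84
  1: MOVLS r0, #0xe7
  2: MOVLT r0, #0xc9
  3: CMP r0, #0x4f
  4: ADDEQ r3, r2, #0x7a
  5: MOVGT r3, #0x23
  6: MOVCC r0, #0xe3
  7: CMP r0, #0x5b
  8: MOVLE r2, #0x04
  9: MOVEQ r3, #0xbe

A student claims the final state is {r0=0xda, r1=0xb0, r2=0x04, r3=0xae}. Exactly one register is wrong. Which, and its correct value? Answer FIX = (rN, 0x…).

[0] flags=0010 → (cmp)
[1] flags=0010 LS?F → skip
[2] flags=0010 LT?F → skip
[3] flags=1010 → (cmp)
[4] flags=1010 EQ?F → skip
[5] flags=1010 GT?F → skip
[6] flags=1010 CC?F → skip
[7] flags=0011 → (cmp)
[8] flags=0011 LE?T → r2=0x04
[9] flags=0011 EQ?F → skip

FIX = (r3, 0x4a)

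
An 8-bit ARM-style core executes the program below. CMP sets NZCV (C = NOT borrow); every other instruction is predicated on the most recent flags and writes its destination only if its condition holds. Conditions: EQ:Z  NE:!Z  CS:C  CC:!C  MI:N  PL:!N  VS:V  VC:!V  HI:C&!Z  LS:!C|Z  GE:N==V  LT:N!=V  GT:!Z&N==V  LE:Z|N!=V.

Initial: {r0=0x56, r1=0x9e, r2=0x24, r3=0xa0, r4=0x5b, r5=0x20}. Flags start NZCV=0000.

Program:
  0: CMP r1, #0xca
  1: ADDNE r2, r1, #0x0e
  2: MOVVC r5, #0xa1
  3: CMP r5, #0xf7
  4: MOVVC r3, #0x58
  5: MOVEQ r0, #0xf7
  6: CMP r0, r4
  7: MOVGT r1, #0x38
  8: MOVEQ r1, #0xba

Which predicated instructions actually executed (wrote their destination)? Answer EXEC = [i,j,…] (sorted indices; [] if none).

[0] flags=1000 → (cmp)
[1] flags=1000 NE?T → r2=0xac
[2] flags=1000 VC?T → r5=0xa1
[3] flags=1000 → (cmp)
[4] flags=1000 VC?T → r3=0x58
[5] flags=1000 EQ?F → skip
[6] flags=1000 → (cmp)
[7] flags=1000 GT?F → skip
[8] flags=1000 EQ?F → skip

EXEC = [1,2,4]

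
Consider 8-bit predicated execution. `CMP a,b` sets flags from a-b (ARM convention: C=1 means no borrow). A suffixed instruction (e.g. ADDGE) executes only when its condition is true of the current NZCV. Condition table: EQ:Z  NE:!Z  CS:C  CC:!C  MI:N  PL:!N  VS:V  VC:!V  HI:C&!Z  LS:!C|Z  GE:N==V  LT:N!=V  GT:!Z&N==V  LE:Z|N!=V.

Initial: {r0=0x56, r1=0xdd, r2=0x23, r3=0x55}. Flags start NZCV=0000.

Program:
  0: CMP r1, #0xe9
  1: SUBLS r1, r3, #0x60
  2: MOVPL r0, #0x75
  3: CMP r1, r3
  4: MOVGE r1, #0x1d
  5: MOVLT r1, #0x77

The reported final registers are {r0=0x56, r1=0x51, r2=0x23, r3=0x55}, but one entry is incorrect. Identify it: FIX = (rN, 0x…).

FIX = (r1, 0x77)

0: ✓ CMP  NZCV=1000
1: ✓ SUBLS  r1←0xf5
2: · MOVPL
3: ✓ CMP  NZCV=1010
4: · MOVGE
5: ✓ MOVLT  r1←0x77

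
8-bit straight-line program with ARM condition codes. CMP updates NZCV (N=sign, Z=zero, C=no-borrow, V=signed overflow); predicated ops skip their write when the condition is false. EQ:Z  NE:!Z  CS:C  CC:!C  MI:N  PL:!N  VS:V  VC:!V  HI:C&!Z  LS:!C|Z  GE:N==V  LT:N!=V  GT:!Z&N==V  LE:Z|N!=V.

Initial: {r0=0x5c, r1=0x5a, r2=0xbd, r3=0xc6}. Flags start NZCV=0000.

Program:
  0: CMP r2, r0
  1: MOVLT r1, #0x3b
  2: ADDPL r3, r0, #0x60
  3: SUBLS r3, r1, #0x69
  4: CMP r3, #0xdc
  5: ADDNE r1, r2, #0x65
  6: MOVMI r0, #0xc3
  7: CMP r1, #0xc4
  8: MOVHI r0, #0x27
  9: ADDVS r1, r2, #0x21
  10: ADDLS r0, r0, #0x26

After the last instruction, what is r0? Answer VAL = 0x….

VAL = 0xe9

[0] flags=0011 → (cmp)
[1] flags=0011 LT?T → r1=0x3b
[2] flags=0011 PL?T → r3=0xbc
[3] flags=0011 LS?F → skip
[4] flags=1000 → (cmp)
[5] flags=1000 NE?T → r1=0x22
[6] flags=1000 MI?T → r0=0xc3
[7] flags=0000 → (cmp)
[8] flags=0000 HI?F → skip
[9] flags=0000 VS?F → skip
[10] flags=0000 LS?T → r0=0xe9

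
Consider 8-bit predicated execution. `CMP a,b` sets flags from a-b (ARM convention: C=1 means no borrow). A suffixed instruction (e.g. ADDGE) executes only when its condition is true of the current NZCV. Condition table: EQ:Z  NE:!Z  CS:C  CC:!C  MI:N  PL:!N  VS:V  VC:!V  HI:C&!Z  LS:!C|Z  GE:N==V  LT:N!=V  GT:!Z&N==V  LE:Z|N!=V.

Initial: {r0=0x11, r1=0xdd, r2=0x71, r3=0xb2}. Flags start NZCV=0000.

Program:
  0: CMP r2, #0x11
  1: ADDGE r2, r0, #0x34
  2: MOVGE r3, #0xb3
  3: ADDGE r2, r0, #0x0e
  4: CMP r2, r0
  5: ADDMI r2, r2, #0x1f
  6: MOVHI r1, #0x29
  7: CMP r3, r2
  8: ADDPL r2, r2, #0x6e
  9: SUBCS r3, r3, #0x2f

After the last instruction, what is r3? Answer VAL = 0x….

VAL = 0x84

0: ✓ CMP  NZCV=0010
1: ✓ ADDGE  r2←0x45
2: ✓ MOVGE  r3←0xb3
3: ✓ ADDGE  r2←0x1f
4: ✓ CMP  NZCV=0010
5: · ADDMI
6: ✓ MOVHI  r1←0x29
7: ✓ CMP  NZCV=1010
8: · ADDPL
9: ✓ SUBCS  r3←0x84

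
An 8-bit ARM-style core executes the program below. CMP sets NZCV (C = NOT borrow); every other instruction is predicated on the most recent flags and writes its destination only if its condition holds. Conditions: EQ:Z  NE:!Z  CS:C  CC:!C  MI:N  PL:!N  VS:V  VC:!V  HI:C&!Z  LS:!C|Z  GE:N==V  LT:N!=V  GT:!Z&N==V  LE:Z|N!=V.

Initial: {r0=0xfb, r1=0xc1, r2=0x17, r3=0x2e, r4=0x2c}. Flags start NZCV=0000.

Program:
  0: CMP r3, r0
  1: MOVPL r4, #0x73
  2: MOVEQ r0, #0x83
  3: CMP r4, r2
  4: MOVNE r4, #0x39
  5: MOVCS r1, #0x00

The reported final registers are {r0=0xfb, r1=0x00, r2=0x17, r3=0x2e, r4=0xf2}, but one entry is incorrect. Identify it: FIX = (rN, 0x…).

FIX = (r4, 0x39)

0: ✓ CMP  NZCV=0000
1: ✓ MOVPL  r4←0x73
2: · MOVEQ
3: ✓ CMP  NZCV=0010
4: ✓ MOVNE  r4←0x39
5: ✓ MOVCS  r1←0x00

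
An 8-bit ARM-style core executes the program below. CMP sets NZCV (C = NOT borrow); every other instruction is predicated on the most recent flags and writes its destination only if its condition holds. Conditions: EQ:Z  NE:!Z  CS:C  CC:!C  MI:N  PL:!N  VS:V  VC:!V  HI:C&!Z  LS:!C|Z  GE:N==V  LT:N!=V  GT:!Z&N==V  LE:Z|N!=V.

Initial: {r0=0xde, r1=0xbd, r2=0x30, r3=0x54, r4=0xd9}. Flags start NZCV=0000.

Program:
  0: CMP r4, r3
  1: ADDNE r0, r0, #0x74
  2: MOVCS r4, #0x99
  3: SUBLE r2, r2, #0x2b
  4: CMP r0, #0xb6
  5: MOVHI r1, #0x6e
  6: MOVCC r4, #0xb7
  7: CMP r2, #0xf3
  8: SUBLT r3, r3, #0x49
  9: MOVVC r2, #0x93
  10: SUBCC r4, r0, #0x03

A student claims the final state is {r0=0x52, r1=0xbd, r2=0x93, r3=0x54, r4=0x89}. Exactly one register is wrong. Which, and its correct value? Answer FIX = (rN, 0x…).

FIX = (r4, 0x4f)

0: ✓ CMP  NZCV=1010
1: ✓ ADDNE  r0←0x52
2: ✓ MOVCS  r4←0x99
3: ✓ SUBLE  r2←0x05
4: ✓ CMP  NZCV=1001
5: · MOVHI
6: ✓ MOVCC  r4←0xb7
7: ✓ CMP  NZCV=0000
8: · SUBLT
9: ✓ MOVVC  r2←0x93
10: ✓ SUBCC  r4←0x4f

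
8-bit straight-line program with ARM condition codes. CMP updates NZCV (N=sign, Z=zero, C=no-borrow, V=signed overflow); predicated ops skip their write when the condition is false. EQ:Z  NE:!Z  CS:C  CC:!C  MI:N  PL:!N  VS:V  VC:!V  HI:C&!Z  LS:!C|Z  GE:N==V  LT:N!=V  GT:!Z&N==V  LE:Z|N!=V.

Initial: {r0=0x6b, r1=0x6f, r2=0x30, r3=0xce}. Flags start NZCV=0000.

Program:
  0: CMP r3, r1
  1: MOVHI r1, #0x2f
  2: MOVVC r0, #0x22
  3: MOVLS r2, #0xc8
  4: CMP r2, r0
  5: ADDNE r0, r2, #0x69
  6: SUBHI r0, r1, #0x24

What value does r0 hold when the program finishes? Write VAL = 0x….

[0] flags=0011 → (cmp)
[1] flags=0011 HI?T → r1=0x2f
[2] flags=0011 VC?F → skip
[3] flags=0011 LS?F → skip
[4] flags=1000 → (cmp)
[5] flags=1000 NE?T → r0=0x99
[6] flags=1000 HI?F → skip

VAL = 0x99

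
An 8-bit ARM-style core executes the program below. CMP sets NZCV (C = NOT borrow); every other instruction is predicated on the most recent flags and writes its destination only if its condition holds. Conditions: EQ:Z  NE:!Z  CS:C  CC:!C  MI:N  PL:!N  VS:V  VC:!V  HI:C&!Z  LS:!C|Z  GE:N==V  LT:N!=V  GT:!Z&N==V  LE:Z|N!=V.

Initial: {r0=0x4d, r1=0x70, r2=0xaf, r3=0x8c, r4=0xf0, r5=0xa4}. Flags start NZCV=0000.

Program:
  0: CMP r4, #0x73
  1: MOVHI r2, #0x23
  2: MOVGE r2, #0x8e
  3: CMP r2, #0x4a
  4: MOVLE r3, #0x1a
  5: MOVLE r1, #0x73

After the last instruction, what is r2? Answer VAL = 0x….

VAL = 0x23

[0] flags=0011 → (cmp)
[1] flags=0011 HI?T → r2=0x23
[2] flags=0011 GE?F → skip
[3] flags=1000 → (cmp)
[4] flags=1000 LE?T → r3=0x1a
[5] flags=1000 LE?T → r1=0x73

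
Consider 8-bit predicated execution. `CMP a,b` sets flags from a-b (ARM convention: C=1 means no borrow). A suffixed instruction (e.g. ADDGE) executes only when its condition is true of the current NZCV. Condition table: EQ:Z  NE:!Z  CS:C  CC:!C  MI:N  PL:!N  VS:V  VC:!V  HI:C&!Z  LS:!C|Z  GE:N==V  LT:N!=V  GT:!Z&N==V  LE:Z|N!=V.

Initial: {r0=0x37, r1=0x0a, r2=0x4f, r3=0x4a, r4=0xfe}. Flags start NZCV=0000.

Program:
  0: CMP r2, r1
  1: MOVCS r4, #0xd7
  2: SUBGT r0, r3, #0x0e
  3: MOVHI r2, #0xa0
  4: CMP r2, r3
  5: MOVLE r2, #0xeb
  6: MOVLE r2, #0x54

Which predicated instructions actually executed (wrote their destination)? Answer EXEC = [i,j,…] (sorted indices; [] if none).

0: ✓ CMP  NZCV=0010
1: ✓ MOVCS  r4←0xd7
2: ✓ SUBGT  r0←0x3c
3: ✓ MOVHI  r2←0xa0
4: ✓ CMP  NZCV=0011
5: ✓ MOVLE  r2←0xeb
6: ✓ MOVLE  r2←0x54

EXEC = [1,2,3,5,6]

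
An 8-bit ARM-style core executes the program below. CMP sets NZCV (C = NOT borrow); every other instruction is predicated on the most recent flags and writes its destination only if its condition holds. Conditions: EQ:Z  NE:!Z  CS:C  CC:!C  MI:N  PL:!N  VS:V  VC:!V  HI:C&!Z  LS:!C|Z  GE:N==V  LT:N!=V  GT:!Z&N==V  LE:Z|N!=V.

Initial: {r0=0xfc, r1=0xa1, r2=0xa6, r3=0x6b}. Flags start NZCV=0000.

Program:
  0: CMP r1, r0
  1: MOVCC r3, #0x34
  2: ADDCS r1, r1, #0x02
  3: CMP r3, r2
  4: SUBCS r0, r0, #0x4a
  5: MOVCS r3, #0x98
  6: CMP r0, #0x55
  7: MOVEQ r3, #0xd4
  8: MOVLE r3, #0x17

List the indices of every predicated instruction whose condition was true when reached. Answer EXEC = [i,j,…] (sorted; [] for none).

0: ✓ CMP  NZCV=1000
1: ✓ MOVCC  r3←0x34
2: · ADDCS
3: ✓ CMP  NZCV=1001
4: · SUBCS
5: · MOVCS
6: ✓ CMP  NZCV=1010
7: · MOVEQ
8: ✓ MOVLE  r3←0x17

EXEC = [1,8]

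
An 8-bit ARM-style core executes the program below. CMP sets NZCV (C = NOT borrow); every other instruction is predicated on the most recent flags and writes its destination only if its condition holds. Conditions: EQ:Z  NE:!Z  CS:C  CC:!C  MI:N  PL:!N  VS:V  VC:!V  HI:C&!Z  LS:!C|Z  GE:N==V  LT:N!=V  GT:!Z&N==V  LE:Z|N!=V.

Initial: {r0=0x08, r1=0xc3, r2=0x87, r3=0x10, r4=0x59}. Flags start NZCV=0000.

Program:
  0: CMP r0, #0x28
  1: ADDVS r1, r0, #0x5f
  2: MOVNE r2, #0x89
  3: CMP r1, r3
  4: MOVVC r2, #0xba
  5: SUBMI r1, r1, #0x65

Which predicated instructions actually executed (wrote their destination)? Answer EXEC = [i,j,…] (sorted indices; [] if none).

[0] flags=1000 → (cmp)
[1] flags=1000 VS?F → skip
[2] flags=1000 NE?T → r2=0x89
[3] flags=1010 → (cmp)
[4] flags=1010 VC?T → r2=0xba
[5] flags=1010 MI?T → r1=0x5e

EXEC = [2,4,5]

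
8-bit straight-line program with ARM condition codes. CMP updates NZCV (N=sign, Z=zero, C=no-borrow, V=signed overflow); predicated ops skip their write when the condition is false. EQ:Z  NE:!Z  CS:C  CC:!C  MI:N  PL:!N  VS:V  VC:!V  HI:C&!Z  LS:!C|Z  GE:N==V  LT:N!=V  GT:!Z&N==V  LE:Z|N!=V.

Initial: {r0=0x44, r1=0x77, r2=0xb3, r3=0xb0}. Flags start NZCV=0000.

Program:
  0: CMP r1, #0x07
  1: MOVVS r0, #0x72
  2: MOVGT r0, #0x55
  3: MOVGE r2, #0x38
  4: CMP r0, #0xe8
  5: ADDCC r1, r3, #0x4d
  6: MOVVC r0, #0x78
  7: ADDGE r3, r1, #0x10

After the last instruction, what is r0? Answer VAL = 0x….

VAL = 0x78

[0] flags=0010 → (cmp)
[1] flags=0010 VS?F → skip
[2] flags=0010 GT?T → r0=0x55
[3] flags=0010 GE?T → r2=0x38
[4] flags=0000 → (cmp)
[5] flags=0000 CC?T → r1=0xfd
[6] flags=0000 VC?T → r0=0x78
[7] flags=0000 GE?T → r3=0x0d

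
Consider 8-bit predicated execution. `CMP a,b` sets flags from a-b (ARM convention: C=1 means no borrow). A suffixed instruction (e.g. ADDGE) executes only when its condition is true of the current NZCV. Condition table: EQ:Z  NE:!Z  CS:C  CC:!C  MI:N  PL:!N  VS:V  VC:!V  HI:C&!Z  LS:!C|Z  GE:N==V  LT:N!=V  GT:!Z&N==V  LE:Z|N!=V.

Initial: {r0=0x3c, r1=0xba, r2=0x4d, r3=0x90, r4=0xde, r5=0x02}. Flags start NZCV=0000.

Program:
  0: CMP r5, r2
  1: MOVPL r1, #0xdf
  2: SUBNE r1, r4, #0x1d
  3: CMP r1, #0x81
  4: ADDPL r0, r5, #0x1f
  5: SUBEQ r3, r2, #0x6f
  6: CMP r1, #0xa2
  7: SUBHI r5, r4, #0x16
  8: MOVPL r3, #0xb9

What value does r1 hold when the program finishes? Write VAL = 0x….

VAL = 0xc1

[0] flags=1000 → (cmp)
[1] flags=1000 PL?F → skip
[2] flags=1000 NE?T → r1=0xc1
[3] flags=0010 → (cmp)
[4] flags=0010 PL?T → r0=0x21
[5] flags=0010 EQ?F → skip
[6] flags=0010 → (cmp)
[7] flags=0010 HI?T → r5=0xc8
[8] flags=0010 PL?T → r3=0xb9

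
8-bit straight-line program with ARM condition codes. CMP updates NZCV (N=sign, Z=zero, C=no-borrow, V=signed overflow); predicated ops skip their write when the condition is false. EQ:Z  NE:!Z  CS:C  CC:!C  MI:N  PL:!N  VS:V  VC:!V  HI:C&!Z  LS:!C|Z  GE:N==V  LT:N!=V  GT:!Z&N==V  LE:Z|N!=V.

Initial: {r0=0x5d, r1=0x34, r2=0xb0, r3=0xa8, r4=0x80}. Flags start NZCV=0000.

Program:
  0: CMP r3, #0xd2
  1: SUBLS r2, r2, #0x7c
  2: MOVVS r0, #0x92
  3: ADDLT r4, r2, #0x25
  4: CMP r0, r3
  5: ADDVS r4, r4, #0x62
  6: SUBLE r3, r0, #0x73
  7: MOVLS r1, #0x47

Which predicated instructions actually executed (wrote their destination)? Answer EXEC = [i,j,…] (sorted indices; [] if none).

0: ✓ CMP  NZCV=1000
1: ✓ SUBLS  r2←0x34
2: · MOVVS
3: ✓ ADDLT  r4←0x59
4: ✓ CMP  NZCV=1001
5: ✓ ADDVS  r4←0xbb
6: · SUBLE
7: ✓ MOVLS  r1←0x47

EXEC = [1,3,5,7]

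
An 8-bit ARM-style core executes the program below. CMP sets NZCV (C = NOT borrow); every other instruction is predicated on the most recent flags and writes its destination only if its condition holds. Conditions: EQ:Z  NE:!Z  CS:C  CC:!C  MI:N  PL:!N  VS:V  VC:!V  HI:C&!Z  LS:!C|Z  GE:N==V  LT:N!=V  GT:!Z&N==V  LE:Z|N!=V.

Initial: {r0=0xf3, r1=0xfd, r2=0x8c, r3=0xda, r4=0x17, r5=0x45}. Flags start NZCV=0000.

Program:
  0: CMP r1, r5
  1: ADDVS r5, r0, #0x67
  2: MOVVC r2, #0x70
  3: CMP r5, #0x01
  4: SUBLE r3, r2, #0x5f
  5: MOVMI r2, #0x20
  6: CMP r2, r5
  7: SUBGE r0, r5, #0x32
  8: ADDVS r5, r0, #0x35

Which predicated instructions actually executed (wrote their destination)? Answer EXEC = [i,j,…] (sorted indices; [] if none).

EXEC = [2,7]

0: ✓ CMP  NZCV=1010
1: · ADDVS
2: ✓ MOVVC  r2←0x70
3: ✓ CMP  NZCV=0010
4: · SUBLE
5: · MOVMI
6: ✓ CMP  NZCV=0010
7: ✓ SUBGE  r0←0x13
8: · ADDVS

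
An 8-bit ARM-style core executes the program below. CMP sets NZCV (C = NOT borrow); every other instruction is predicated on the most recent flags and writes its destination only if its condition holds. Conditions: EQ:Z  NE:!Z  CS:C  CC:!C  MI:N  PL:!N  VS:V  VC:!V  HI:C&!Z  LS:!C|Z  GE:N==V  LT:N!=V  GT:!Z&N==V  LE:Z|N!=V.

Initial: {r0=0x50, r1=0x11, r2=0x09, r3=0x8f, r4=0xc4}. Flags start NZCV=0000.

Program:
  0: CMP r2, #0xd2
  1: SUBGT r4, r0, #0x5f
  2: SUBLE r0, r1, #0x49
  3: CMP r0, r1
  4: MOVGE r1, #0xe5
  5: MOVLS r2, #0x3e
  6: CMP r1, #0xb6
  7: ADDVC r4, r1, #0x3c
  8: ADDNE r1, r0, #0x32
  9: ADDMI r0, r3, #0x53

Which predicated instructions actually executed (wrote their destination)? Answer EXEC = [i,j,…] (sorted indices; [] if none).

EXEC = [1,4,7,8]

[0] flags=0000 → (cmp)
[1] flags=0000 GT?T → r4=0xf1
[2] flags=0000 LE?F → skip
[3] flags=0010 → (cmp)
[4] flags=0010 GE?T → r1=0xe5
[5] flags=0010 LS?F → skip
[6] flags=0010 → (cmp)
[7] flags=0010 VC?T → r4=0x21
[8] flags=0010 NE?T → r1=0x82
[9] flags=0010 MI?F → skip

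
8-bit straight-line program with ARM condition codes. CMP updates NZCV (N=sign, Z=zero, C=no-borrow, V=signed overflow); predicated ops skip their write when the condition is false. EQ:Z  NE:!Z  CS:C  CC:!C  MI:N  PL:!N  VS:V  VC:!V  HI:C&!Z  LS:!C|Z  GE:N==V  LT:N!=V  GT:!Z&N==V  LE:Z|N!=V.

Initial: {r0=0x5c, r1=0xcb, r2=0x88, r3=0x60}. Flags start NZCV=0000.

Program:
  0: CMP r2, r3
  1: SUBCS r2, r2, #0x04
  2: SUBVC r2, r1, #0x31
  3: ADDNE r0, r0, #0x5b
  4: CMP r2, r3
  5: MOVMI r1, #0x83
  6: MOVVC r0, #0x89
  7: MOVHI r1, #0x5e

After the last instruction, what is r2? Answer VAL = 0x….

VAL = 0x84

[0] flags=0011 → (cmp)
[1] flags=0011 CS?T → r2=0x84
[2] flags=0011 VC?F → skip
[3] flags=0011 NE?T → r0=0xb7
[4] flags=0011 → (cmp)
[5] flags=0011 MI?F → skip
[6] flags=0011 VC?F → skip
[7] flags=0011 HI?T → r1=0x5e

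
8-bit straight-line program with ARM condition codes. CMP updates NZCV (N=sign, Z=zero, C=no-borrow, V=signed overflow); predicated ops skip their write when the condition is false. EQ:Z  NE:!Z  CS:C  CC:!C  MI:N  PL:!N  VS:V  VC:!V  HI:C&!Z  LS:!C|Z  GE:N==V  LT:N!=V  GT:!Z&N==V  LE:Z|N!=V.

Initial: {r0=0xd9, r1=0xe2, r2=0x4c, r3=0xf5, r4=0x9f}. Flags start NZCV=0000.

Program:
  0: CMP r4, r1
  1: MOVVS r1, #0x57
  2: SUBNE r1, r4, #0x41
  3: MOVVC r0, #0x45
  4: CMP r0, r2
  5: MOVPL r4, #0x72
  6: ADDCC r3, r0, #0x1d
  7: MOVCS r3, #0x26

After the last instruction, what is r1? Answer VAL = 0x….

0: ✓ CMP  NZCV=1000
1: · MOVVS
2: ✓ SUBNE  r1←0x5e
3: ✓ MOVVC  r0←0x45
4: ✓ CMP  NZCV=1000
5: · MOVPL
6: ✓ ADDCC  r3←0x62
7: · MOVCS

VAL = 0x5e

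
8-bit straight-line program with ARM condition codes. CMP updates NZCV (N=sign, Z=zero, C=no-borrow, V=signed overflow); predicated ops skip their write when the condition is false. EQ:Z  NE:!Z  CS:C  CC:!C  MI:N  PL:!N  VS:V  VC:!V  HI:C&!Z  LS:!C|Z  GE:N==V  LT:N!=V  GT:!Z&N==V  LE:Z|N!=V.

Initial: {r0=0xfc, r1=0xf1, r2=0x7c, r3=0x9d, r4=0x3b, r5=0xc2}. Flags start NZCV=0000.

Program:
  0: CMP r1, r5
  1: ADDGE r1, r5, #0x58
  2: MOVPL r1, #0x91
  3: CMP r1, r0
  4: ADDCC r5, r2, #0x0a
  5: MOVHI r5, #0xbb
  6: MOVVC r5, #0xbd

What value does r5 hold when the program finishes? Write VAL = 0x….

0: ✓ CMP  NZCV=0010
1: ✓ ADDGE  r1←0x1a
2: ✓ MOVPL  r1←0x91
3: ✓ CMP  NZCV=1000
4: ✓ ADDCC  r5←0x86
5: · MOVHI
6: ✓ MOVVC  r5←0xbd

VAL = 0xbd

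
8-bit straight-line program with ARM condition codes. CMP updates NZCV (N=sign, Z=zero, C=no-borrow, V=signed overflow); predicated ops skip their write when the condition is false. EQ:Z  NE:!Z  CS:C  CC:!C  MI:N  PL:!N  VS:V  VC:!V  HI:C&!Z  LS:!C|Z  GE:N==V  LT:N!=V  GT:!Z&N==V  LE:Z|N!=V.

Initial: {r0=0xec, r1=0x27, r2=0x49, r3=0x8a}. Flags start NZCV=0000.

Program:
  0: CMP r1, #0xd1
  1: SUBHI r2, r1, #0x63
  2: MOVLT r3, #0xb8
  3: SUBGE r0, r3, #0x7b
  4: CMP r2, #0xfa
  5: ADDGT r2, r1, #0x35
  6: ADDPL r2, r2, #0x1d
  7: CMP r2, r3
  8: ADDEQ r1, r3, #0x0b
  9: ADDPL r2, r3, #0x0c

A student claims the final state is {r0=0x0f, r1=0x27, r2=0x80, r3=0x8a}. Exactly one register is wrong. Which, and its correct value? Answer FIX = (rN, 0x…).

0: ✓ CMP  NZCV=0000
1: · SUBHI
2: · MOVLT
3: ✓ SUBGE  r0←0x0f
4: ✓ CMP  NZCV=0000
5: ✓ ADDGT  r2←0x5c
6: ✓ ADDPL  r2←0x79
7: ✓ CMP  NZCV=1001
8: · ADDEQ
9: · ADDPL

FIX = (r2, 0x79)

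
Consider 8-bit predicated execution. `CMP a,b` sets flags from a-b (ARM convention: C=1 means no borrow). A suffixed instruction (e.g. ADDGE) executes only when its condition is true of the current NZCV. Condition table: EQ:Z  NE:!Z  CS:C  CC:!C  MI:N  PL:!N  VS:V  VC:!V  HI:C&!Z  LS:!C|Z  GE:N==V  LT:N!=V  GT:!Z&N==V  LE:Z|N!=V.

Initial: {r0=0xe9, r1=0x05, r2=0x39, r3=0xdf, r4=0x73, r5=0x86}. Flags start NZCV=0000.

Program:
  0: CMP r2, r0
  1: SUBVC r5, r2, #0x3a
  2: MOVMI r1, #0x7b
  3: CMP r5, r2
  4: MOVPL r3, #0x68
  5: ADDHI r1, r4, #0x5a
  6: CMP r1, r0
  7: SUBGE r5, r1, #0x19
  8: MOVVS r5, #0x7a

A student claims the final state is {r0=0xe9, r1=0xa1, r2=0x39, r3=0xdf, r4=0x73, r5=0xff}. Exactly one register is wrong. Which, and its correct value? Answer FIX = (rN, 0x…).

FIX = (r1, 0xcd)

[0] flags=0000 → (cmp)
[1] flags=0000 VC?T → r5=0xff
[2] flags=0000 MI?F → skip
[3] flags=1010 → (cmp)
[4] flags=1010 PL?F → skip
[5] flags=1010 HI?T → r1=0xcd
[6] flags=1000 → (cmp)
[7] flags=1000 GE?F → skip
[8] flags=1000 VS?F → skip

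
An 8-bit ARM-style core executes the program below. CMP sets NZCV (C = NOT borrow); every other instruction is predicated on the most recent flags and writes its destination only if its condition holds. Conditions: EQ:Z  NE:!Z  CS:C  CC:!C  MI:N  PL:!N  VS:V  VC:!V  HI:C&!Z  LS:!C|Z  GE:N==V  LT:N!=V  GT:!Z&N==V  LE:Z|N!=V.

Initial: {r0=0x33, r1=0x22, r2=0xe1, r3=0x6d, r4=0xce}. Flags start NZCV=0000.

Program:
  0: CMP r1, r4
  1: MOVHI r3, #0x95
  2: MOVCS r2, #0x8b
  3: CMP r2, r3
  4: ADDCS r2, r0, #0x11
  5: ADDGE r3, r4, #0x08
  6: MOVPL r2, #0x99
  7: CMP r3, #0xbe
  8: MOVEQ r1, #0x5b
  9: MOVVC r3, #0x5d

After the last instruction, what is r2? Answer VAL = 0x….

[0] flags=0000 → (cmp)
[1] flags=0000 HI?F → skip
[2] flags=0000 CS?F → skip
[3] flags=0011 → (cmp)
[4] flags=0011 CS?T → r2=0x44
[5] flags=0011 GE?F → skip
[6] flags=0011 PL?T → r2=0x99
[7] flags=1001 → (cmp)
[8] flags=1001 EQ?F → skip
[9] flags=1001 VC?F → skip

VAL = 0x99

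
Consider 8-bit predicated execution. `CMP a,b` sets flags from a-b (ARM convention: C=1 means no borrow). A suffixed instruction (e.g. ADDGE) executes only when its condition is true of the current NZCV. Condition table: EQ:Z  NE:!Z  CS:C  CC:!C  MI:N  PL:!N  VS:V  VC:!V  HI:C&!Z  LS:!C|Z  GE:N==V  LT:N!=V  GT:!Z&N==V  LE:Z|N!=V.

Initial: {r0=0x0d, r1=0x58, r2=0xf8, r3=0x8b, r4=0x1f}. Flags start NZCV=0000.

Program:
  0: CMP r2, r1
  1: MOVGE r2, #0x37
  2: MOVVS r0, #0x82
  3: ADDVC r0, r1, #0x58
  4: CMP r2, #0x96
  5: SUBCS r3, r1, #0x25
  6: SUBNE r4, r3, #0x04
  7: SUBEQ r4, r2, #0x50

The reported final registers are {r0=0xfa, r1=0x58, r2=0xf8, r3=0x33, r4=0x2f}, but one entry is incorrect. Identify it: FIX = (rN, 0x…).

0: ✓ CMP  NZCV=1010
1: · MOVGE
2: · MOVVS
3: ✓ ADDVC  r0←0xb0
4: ✓ CMP  NZCV=0010
5: ✓ SUBCS  r3←0x33
6: ✓ SUBNE  r4←0x2f
7: · SUBEQ

FIX = (r0, 0xb0)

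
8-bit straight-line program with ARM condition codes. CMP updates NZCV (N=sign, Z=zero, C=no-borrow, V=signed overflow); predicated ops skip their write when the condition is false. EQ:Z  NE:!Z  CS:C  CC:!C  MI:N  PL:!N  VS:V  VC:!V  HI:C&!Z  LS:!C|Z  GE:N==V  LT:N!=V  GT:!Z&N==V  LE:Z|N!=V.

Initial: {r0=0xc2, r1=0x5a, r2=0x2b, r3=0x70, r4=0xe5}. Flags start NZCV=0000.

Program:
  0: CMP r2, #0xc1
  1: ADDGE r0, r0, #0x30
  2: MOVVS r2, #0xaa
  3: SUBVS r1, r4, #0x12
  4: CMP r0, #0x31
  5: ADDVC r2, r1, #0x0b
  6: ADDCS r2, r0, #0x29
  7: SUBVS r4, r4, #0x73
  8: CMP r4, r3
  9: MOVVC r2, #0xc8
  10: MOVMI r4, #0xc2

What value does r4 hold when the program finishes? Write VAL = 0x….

0: ✓ CMP  NZCV=0000
1: ✓ ADDGE  r0←0xf2
2: · MOVVS
3: · SUBVS
4: ✓ CMP  NZCV=1010
5: ✓ ADDVC  r2←0x65
6: ✓ ADDCS  r2←0x1b
7: · SUBVS
8: ✓ CMP  NZCV=0011
9: · MOVVC
10: · MOVMI

VAL = 0xe5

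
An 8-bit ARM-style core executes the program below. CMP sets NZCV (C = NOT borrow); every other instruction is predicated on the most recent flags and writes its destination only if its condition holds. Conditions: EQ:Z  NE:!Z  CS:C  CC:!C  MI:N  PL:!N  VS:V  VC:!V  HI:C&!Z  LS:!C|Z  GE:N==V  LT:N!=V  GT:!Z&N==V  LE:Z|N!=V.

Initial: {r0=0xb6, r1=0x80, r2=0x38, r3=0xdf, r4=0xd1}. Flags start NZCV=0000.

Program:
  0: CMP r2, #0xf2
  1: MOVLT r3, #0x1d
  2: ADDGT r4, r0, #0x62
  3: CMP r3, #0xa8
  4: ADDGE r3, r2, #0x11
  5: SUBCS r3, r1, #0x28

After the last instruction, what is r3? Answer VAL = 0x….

[0] flags=0000 → (cmp)
[1] flags=0000 LT?F → skip
[2] flags=0000 GT?T → r4=0x18
[3] flags=0010 → (cmp)
[4] flags=0010 GE?T → r3=0x49
[5] flags=0010 CS?T → r3=0x58

VAL = 0x58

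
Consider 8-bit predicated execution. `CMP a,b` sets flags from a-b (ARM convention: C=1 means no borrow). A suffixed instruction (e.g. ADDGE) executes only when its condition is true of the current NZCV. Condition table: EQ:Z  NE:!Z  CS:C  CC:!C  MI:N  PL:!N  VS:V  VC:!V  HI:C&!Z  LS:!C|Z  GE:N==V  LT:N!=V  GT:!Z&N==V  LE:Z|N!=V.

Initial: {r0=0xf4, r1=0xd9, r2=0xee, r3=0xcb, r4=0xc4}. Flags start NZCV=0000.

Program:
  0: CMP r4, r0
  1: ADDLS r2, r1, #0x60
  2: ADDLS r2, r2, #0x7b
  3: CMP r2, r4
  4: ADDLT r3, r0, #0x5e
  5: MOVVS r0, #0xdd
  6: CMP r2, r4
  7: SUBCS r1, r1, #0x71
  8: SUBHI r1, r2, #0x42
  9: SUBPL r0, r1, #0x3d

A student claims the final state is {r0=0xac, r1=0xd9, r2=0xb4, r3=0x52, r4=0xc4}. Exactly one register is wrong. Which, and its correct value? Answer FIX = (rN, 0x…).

FIX = (r0, 0xf4)

[0] flags=1000 → (cmp)
[1] flags=1000 LS?T → r2=0x39
[2] flags=1000 LS?T → r2=0xb4
[3] flags=1000 → (cmp)
[4] flags=1000 LT?T → r3=0x52
[5] flags=1000 VS?F → skip
[6] flags=1000 → (cmp)
[7] flags=1000 CS?F → skip
[8] flags=1000 HI?F → skip
[9] flags=1000 PL?F → skip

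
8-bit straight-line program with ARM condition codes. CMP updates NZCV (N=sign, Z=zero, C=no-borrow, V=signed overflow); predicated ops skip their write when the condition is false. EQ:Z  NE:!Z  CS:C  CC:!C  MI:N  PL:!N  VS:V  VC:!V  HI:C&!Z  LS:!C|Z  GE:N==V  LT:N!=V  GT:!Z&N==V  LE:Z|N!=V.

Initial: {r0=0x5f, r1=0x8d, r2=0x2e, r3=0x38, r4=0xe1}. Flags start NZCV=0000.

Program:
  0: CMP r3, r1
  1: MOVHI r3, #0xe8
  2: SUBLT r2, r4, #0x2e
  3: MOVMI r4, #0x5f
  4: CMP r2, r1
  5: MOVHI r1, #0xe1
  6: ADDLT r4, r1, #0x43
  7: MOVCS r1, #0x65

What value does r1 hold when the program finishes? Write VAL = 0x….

VAL = 0x8d

0: ✓ CMP  NZCV=1001
1: · MOVHI
2: · SUBLT
3: ✓ MOVMI  r4←0x5f
4: ✓ CMP  NZCV=1001
5: · MOVHI
6: · ADDLT
7: · MOVCS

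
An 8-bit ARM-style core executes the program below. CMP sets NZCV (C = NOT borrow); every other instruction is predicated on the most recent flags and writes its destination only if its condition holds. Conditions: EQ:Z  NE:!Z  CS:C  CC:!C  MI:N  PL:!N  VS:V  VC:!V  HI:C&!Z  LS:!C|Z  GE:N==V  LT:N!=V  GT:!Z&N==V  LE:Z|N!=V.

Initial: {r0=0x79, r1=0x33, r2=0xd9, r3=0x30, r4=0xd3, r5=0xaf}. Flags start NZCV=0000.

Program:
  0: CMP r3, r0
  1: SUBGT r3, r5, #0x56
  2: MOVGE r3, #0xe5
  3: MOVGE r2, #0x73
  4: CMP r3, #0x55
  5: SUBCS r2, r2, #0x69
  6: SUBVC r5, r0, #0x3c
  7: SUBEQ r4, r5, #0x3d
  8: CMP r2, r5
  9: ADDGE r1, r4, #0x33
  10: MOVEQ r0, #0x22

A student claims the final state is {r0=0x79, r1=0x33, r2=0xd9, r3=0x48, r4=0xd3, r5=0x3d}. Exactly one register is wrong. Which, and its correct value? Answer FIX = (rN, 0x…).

[0] flags=1000 → (cmp)
[1] flags=1000 GT?F → skip
[2] flags=1000 GE?F → skip
[3] flags=1000 GE?F → skip
[4] flags=1000 → (cmp)
[5] flags=1000 CS?F → skip
[6] flags=1000 VC?T → r5=0x3d
[7] flags=1000 EQ?F → skip
[8] flags=1010 → (cmp)
[9] flags=1010 GE?F → skip
[10] flags=1010 EQ?F → skip

FIX = (r3, 0x30)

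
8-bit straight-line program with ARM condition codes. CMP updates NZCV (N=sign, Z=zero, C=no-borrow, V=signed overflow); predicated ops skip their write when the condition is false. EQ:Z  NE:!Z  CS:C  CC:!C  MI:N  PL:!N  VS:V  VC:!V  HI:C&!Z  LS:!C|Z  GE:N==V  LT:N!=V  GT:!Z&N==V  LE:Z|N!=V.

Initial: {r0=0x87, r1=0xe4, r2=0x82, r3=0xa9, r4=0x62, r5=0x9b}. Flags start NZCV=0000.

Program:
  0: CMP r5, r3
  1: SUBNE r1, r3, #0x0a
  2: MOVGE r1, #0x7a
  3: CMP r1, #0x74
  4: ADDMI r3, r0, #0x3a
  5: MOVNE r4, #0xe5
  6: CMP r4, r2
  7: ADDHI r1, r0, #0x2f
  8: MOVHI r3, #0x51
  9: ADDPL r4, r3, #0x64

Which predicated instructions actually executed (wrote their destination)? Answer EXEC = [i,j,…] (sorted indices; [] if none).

[0] flags=1000 → (cmp)
[1] flags=1000 NE?T → r1=0x9f
[2] flags=1000 GE?F → skip
[3] flags=0011 → (cmp)
[4] flags=0011 MI?F → skip
[5] flags=0011 NE?T → r4=0xe5
[6] flags=0010 → (cmp)
[7] flags=0010 HI?T → r1=0xb6
[8] flags=0010 HI?T → r3=0x51
[9] flags=0010 PL?T → r4=0xb5

EXEC = [1,5,7,8,9]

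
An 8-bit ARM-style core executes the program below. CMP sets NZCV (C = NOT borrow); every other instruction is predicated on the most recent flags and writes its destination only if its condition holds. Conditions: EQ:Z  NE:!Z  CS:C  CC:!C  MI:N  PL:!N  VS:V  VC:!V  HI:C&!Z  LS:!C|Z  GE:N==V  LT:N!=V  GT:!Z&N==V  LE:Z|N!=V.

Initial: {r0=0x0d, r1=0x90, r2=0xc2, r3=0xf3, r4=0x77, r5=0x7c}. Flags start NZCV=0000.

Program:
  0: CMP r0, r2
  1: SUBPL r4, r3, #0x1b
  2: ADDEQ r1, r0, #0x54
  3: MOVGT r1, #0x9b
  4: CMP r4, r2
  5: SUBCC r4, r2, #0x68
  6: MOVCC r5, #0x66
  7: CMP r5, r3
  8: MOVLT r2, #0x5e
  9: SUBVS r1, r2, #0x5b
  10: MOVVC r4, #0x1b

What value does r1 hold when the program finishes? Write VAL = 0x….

VAL = 0x67

0: ✓ CMP  NZCV=0000
1: ✓ SUBPL  r4←0xd8
2: · ADDEQ
3: ✓ MOVGT  r1←0x9b
4: ✓ CMP  NZCV=0010
5: · SUBCC
6: · MOVCC
7: ✓ CMP  NZCV=1001
8: · MOVLT
9: ✓ SUBVS  r1←0x67
10: · MOVVC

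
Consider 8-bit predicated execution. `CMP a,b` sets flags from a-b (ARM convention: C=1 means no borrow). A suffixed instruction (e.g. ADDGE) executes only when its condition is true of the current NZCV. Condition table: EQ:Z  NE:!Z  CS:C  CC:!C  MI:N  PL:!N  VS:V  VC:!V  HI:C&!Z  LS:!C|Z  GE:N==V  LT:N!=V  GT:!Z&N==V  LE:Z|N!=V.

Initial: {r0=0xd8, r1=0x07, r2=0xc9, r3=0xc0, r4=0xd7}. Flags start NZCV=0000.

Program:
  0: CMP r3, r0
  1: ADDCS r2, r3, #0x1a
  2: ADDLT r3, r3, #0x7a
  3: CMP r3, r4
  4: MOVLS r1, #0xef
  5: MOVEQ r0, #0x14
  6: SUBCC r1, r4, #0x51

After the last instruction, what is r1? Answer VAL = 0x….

VAL = 0x86

0: ✓ CMP  NZCV=1000
1: · ADDCS
2: ✓ ADDLT  r3←0x3a
3: ✓ CMP  NZCV=0000
4: ✓ MOVLS  r1←0xef
5: · MOVEQ
6: ✓ SUBCC  r1←0x86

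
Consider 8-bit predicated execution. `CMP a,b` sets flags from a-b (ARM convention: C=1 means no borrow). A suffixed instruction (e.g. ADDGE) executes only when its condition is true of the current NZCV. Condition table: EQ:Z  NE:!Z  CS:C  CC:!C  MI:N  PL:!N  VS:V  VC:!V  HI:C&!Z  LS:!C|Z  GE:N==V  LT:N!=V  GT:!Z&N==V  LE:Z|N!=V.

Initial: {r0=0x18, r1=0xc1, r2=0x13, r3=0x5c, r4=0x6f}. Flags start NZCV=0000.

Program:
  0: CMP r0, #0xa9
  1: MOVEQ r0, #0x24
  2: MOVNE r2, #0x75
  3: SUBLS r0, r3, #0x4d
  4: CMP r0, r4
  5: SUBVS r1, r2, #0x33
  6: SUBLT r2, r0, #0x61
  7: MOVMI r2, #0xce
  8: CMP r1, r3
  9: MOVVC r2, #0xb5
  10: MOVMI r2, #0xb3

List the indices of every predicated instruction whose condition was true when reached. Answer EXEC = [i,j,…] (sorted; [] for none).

EXEC = [2,3,6,7]

[0] flags=0000 → (cmp)
[1] flags=0000 EQ?F → skip
[2] flags=0000 NE?T → r2=0x75
[3] flags=0000 LS?T → r0=0x0f
[4] flags=1000 → (cmp)
[5] flags=1000 VS?F → skip
[6] flags=1000 LT?T → r2=0xae
[7] flags=1000 MI?T → r2=0xce
[8] flags=0011 → (cmp)
[9] flags=0011 VC?F → skip
[10] flags=0011 MI?F → skip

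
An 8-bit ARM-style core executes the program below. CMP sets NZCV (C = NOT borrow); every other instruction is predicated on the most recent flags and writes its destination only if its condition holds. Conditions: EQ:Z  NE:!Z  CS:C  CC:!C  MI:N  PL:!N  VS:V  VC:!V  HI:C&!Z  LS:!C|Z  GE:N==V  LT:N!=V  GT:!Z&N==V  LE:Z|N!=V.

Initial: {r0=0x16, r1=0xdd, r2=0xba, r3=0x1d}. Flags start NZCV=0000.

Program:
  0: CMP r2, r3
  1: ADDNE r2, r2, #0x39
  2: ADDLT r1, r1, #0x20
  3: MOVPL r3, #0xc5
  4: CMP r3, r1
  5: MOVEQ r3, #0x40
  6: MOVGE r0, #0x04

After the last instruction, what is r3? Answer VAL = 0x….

[0] flags=1010 → (cmp)
[1] flags=1010 NE?T → r2=0xf3
[2] flags=1010 LT?T → r1=0xfd
[3] flags=1010 PL?F → skip
[4] flags=0000 → (cmp)
[5] flags=0000 EQ?F → skip
[6] flags=0000 GE?T → r0=0x04

VAL = 0x1d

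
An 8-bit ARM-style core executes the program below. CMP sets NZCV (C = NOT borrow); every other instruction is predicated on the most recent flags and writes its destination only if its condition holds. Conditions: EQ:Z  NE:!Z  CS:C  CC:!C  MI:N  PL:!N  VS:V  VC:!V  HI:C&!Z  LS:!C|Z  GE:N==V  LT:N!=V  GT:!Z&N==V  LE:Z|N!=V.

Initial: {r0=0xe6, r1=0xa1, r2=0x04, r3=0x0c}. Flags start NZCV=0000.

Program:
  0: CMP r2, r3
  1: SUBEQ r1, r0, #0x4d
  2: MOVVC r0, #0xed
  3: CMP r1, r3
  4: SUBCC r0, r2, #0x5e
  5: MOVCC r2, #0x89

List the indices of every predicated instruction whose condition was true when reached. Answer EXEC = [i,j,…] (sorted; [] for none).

[0] flags=1000 → (cmp)
[1] flags=1000 EQ?F → skip
[2] flags=1000 VC?T → r0=0xed
[3] flags=1010 → (cmp)
[4] flags=1010 CC?F → skip
[5] flags=1010 CC?F → skip

EXEC = [2]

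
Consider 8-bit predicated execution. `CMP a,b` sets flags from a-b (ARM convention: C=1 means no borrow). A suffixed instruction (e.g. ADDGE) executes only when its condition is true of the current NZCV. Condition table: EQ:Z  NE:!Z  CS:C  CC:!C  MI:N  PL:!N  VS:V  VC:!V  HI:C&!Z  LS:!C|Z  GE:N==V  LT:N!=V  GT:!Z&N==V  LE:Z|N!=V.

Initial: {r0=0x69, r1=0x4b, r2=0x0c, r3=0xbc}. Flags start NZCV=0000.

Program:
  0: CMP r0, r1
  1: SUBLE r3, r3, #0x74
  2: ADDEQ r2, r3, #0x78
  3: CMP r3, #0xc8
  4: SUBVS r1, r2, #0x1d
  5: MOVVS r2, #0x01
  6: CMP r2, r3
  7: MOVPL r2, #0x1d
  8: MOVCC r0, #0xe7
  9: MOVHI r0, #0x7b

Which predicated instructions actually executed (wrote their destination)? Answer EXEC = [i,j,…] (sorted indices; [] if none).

EXEC = [7,8]

0: ✓ CMP  NZCV=0010
1: · SUBLE
2: · ADDEQ
3: ✓ CMP  NZCV=1000
4: · SUBVS
5: · MOVVS
6: ✓ CMP  NZCV=0000
7: ✓ MOVPL  r2←0x1d
8: ✓ MOVCC  r0←0xe7
9: · MOVHI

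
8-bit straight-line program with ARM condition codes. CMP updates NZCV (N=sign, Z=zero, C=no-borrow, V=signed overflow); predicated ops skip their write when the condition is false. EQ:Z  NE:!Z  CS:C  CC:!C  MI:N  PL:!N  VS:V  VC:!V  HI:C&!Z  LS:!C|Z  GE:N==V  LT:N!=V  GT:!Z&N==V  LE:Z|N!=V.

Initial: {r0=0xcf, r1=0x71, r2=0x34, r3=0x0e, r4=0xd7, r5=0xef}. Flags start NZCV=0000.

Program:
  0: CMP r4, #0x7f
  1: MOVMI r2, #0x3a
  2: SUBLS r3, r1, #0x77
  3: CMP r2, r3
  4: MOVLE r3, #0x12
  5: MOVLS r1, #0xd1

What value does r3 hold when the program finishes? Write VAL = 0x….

VAL = 0x0e

[0] flags=0011 → (cmp)
[1] flags=0011 MI?F → skip
[2] flags=0011 LS?F → skip
[3] flags=0010 → (cmp)
[4] flags=0010 LE?F → skip
[5] flags=0010 LS?F → skip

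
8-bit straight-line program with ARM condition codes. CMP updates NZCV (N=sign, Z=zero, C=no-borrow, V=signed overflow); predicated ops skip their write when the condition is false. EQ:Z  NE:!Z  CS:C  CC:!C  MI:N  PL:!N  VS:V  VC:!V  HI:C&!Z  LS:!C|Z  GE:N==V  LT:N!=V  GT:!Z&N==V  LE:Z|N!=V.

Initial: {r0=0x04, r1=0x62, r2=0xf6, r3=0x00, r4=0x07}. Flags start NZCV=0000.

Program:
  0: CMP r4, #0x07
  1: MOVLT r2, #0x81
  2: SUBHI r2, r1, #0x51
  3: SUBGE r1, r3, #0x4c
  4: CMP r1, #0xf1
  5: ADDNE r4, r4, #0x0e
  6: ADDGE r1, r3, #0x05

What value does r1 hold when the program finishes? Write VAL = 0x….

VAL = 0xb4

[0] flags=0110 → (cmp)
[1] flags=0110 LT?F → skip
[2] flags=0110 HI?F → skip
[3] flags=0110 GE?T → r1=0xb4
[4] flags=1000 → (cmp)
[5] flags=1000 NE?T → r4=0x15
[6] flags=1000 GE?F → skip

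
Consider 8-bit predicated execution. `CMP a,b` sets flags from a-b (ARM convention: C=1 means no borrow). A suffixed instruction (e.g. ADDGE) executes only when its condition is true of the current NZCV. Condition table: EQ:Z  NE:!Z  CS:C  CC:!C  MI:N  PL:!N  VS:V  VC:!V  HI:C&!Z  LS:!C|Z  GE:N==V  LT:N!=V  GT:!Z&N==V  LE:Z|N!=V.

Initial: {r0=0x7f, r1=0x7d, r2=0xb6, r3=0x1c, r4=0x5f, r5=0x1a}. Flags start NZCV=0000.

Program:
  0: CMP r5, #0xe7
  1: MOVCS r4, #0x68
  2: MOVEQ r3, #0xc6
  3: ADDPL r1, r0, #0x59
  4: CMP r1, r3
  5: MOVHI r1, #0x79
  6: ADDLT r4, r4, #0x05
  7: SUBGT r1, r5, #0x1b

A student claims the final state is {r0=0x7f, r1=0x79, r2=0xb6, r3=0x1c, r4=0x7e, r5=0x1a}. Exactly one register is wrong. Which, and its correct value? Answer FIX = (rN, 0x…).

0: ✓ CMP  NZCV=0000
1: · MOVCS
2: · MOVEQ
3: ✓ ADDPL  r1←0xd8
4: ✓ CMP  NZCV=1010
5: ✓ MOVHI  r1←0x79
6: ✓ ADDLT  r4←0x64
7: · SUBGT

FIX = (r4, 0x64)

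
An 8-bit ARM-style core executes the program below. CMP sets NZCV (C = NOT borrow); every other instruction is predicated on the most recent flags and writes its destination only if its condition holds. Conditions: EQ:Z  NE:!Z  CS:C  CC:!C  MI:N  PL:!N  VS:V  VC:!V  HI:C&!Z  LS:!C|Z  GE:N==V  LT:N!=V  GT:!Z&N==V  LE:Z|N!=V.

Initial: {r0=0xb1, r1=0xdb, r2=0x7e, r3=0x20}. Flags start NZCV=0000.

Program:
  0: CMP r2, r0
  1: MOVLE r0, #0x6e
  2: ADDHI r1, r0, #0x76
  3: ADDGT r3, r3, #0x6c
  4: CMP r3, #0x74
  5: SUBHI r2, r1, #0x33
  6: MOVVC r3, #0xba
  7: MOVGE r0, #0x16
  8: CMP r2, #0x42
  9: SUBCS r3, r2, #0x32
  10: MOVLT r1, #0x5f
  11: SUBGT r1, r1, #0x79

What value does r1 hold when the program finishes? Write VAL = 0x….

VAL = 0x5f

[0] flags=1001 → (cmp)
[1] flags=1001 LE?F → skip
[2] flags=1001 HI?F → skip
[3] flags=1001 GT?T → r3=0x8c
[4] flags=0011 → (cmp)
[5] flags=0011 HI?T → r2=0xa8
[6] flags=0011 VC?F → skip
[7] flags=0011 GE?F → skip
[8] flags=0011 → (cmp)
[9] flags=0011 CS?T → r3=0x76
[10] flags=0011 LT?T → r1=0x5f
[11] flags=0011 GT?F → skip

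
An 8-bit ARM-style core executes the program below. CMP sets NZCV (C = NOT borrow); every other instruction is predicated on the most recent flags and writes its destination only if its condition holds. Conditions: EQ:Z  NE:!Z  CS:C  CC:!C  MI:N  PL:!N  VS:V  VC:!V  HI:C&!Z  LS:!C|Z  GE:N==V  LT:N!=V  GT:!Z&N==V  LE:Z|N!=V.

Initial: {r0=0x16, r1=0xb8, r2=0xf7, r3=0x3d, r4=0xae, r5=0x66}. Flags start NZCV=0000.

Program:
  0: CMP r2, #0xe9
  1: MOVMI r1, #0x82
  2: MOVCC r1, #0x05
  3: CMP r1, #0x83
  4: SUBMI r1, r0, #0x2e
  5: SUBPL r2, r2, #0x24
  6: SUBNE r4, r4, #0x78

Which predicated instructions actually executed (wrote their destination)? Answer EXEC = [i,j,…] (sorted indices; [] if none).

EXEC = [5,6]

0: ✓ CMP  NZCV=0010
1: · MOVMI
2: · MOVCC
3: ✓ CMP  NZCV=0010
4: · SUBMI
5: ✓ SUBPL  r2←0xd3
6: ✓ SUBNE  r4←0x36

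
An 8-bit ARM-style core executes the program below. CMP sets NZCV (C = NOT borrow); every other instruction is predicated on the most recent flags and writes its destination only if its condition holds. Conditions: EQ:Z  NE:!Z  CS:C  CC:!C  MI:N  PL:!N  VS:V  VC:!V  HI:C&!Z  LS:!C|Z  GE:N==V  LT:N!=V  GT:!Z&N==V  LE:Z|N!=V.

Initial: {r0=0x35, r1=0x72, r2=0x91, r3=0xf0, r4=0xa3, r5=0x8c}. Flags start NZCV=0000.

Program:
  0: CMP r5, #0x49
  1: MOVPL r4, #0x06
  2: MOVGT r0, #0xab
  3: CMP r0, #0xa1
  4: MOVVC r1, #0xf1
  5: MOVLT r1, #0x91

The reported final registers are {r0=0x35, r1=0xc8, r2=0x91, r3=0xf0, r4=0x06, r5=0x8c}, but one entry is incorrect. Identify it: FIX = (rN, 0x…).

0: ✓ CMP  NZCV=0011
1: ✓ MOVPL  r4←0x06
2: · MOVGT
3: ✓ CMP  NZCV=1001
4: · MOVVC
5: · MOVLT

FIX = (r1, 0x72)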